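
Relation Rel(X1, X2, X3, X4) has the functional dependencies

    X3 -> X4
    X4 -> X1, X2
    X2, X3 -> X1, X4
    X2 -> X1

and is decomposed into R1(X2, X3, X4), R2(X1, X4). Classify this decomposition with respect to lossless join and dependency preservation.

lossless but not dependency-preserving

Lossless test: (X4)⁺ = {X1, X2, X4}, which contains all of one fragment — lossless.
Dependency preservation: the restricted closure of {X2} across the fragments never reaches {X1}, so X2 → X1 cannot be enforced without a join — not preserved.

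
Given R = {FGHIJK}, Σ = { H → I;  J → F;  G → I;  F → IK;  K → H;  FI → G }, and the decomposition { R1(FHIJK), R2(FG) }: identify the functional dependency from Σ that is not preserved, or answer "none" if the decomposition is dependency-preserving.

Check G → I: no single fragment contains all of {GI}, and the restricted closure of {G} across the fragments never reaches {I}.
H → I is preserved.
J → F is preserved.
F → IK is preserved.
K → H is preserved.
FI → G is preserved.

G → I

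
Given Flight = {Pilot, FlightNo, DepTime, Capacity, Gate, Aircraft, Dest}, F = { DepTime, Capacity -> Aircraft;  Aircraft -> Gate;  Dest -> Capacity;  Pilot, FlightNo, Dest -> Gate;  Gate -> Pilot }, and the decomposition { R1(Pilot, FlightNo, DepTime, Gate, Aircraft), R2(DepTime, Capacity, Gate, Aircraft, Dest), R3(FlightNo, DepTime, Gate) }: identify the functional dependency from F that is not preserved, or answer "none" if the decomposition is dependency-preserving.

Check Pilot, FlightNo, Dest → Gate: no single fragment contains all of {Pilot, FlightNo, Gate, Dest}, and the restricted closure of {Pilot, FlightNo, Dest} across the fragments never reaches {Gate}.
DepTime, Capacity → Aircraft is preserved.
Aircraft → Gate is preserved.
Dest → Capacity is preserved.
Gate → Pilot is preserved.

Pilot, FlightNo, Dest -> Gate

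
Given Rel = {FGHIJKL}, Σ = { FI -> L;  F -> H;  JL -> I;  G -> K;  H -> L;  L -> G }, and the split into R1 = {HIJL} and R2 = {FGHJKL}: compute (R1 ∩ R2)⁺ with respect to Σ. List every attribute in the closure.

GHIJKL

R1 ∩ R2 = {HJL}.
JL → I applies, adding I
L → G applies, adding G
G → K applies, adding K
Closure: {GHIJKL}.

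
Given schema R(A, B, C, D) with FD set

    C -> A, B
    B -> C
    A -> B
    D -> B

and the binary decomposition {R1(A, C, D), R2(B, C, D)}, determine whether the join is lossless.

Yes

Common attributes: R1 ∩ R2 = {C, D}.
Closure of {C, D}: C → A, B applies, adding A, B. So (C, D)⁺ = {A, B, C, D}.
This closure contains every attribute of R1, so R1 ∩ R2 → R1. The join is lossless.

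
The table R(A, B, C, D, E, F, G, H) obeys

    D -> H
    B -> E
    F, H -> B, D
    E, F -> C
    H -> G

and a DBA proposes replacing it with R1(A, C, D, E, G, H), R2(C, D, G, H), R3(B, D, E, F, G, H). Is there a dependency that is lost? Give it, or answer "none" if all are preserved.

Check E, F → C: no single fragment contains all of {C, E, F}, and the restricted closure of {E, F} across the fragments never reaches {C}.
D → H is preserved.
B → E is preserved.
F, H → B, D is preserved.
H → G is preserved.

E, F -> C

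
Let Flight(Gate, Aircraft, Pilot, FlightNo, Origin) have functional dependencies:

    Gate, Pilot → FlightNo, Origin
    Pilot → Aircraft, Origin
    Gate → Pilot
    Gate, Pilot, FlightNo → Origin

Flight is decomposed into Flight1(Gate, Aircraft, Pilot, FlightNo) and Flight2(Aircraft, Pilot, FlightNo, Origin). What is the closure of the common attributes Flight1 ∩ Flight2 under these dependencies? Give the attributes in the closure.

Flight1 ∩ Flight2 = {Aircraft, Pilot, FlightNo}.
Pilot → Aircraft, Origin applies, adding Origin
Closure: {Aircraft, Pilot, FlightNo, Origin}.

Aircraft, Pilot, FlightNo, Origin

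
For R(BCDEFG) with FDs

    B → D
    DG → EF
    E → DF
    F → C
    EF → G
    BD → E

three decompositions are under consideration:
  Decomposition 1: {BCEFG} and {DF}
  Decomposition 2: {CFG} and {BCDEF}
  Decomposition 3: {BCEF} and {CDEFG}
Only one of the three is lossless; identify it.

Decomposition 3

Decomposition 1: common = {F}, closure = {CF} → lossy.
Decomposition 2: common = {CF}, closure = {CF} → lossy.
Decomposition 3: common = {CEF}, closure = {CDEFG} → lossless.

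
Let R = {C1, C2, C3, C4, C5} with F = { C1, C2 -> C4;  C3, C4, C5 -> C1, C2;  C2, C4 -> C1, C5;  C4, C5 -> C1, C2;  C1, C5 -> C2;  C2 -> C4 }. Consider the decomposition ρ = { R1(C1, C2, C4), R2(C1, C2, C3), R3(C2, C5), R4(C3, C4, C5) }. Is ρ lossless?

Yes

Chase test. Columns are C1, C2, C3, C4, C5; row i has aⱼ where attribute j ∈ Ri, else bᵢⱼ.
Initial tableau (one row per fragment):
  row 1: a1 a2 b13 a4 b15
  row 2: a1 a2 a3 b24 b25
  row 3: b31 a2 b33 b34 a5
  row 4: b41 b42 a3 a4 a5
Rows 1 and 2 agree on C1, C2; apply C1, C2→C4 and equate their C4 entries.
Rows 1 and 2 agree on C2, C4; apply C2, C4→C1, C5 and equate their C1, C5 entries.
Rows 1 and 3 agree on C2; apply C2→C4 and equate their C4 entries.
Rows 1 and 3 agree on C2, C4; apply C2, C4→C1, C5 and equate their C1, C5 entries.
Rows 1 and 4 agree on C4, C5; apply C4, C5→C1, C2 and equate their C1, C2 entries.
Row 2 is now all distinguished symbols — the join is lossless.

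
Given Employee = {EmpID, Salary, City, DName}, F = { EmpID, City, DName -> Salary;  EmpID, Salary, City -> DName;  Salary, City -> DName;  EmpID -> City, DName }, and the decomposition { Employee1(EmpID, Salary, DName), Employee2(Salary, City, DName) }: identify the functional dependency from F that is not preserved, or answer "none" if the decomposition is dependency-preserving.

Check EmpID → City, DName: no single fragment contains all of {EmpID, City, DName}, and the restricted closure of {EmpID} across the fragments never reaches {City, DName}.
EmpID, City, DName → Salary is preserved.
EmpID, Salary, City → DName is preserved.
Salary, City → DName is preserved.

EmpID -> City, DName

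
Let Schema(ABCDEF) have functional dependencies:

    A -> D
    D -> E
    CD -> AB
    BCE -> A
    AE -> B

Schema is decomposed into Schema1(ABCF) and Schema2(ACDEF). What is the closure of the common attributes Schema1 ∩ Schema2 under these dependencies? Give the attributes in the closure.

ABCDEF

Schema1 ∩ Schema2 = {ACF}.
A → D applies, adding D
D → E applies, adding E
CD → AB applies, adding B
Closure: {ABCDEF}.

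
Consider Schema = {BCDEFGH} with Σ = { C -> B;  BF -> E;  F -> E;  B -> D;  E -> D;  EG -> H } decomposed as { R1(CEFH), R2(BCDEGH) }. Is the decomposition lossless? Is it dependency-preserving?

Lossless test: (CEH)⁺ = {BCDEH}, which is a superkey of neither fragment — lossy.
Dependency preservation: BF → E is not contained in any single fragment, but the restricted closure of its left-hand side across the fragments still reaches the right-hand side; the remaining FDs each lie inside some fragment. All dependencies are preserved.

lossy but dependency-preserving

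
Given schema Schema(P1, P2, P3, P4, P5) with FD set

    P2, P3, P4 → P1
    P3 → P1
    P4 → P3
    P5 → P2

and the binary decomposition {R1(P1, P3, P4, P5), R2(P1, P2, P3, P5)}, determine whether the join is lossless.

Common attributes: R1 ∩ R2 = {P1, P3, P5}.
Closure of {P1, P3, P5}: P5 → P2 applies, adding P2. So (P1, P3, P5)⁺ = {P1, P2, P3, P5}.
This closure contains every attribute of R2, so R1 ∩ R2 → R2. The join is lossless.

Yes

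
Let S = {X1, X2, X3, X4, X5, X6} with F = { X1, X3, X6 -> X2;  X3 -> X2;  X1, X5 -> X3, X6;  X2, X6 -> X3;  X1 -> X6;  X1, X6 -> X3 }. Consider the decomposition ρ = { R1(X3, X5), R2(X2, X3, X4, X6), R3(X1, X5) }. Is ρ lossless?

Chase test. Columns are X1, X2, X3, X4, X5, X6; row i has aⱼ where attribute j ∈ Ri, else bᵢⱼ.
Initial tableau (one row per fragment):
  row 1: b11 b12 a3 b14 a5 b16
  row 2: b21 a2 a3 a4 b25 a6
  row 3: a1 b32 b33 b34 a5 b36
Rows 1 and 2 agree on X3; apply X3→X2 and equate their X2 entries.
No row becomes fully distinguished — the join is lossy.

No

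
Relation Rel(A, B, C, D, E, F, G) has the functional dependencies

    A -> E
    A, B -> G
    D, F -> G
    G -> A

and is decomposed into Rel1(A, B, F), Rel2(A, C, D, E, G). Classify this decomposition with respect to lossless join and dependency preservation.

Lossless test: (A)⁺ = {A, E}, which is a superkey of neither fragment — lossy.
Dependency preservation: the restricted closure of {A, B} across the fragments never reaches {G}, so A, B → G cannot be enforced without a join — not preserved.

lossy and not dependency-preserving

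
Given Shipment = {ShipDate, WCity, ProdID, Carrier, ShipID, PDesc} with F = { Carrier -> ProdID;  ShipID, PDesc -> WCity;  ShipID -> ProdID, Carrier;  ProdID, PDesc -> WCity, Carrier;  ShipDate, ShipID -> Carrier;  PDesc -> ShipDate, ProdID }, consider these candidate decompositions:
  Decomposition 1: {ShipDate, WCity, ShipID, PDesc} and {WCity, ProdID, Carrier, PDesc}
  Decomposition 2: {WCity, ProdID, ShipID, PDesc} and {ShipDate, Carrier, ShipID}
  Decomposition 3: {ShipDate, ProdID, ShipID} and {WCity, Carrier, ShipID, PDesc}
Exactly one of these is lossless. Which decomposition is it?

Decomposition 1: common = {WCity, PDesc}, closure = {ShipDate, WCity, ProdID, Carrier, PDesc} → lossless.
Decomposition 2: common = {ShipID}, closure = {ProdID, Carrier, ShipID} → lossy.
Decomposition 3: common = {ShipID}, closure = {ProdID, Carrier, ShipID} → lossy.

Decomposition 1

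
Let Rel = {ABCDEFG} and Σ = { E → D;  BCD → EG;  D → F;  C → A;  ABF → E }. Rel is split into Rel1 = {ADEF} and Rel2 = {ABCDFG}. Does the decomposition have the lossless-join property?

No

Common attributes: Rel1 ∩ Rel2 = {ADF}.
No dependency enlarges {ADF}, so (ADF)⁺ = {ADF}.
The closure contains neither all of Rel1 = {ADEF} nor all of Rel2 = {ABCDFG}, so the common attributes are not a superkey of either fragment. The join is lossy.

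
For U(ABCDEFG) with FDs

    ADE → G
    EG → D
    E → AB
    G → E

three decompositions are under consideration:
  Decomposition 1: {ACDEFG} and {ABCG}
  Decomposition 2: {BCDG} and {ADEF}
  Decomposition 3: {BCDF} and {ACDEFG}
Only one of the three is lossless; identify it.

Decomposition 1

Decomposition 1: common = {ACG}, closure = {ABCDEG} → lossless.
Decomposition 2: common = {D}, closure = {D} → lossy.
Decomposition 3: common = {CDF}, closure = {CDF} → lossy.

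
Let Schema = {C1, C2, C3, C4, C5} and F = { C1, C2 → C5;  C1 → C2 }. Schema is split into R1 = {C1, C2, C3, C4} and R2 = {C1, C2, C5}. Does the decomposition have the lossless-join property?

Yes

Common attributes: R1 ∩ R2 = {C1, C2}.
Closure of {C1, C2}: C1, C2 → C5 applies, adding C5. So (C1, C2)⁺ = {C1, C2, C5}.
This closure contains every attribute of R2, so R1 ∩ R2 → R2. The join is lossless.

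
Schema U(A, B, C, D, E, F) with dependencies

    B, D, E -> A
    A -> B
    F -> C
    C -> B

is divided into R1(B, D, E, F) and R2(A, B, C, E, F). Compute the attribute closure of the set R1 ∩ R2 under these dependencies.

R1 ∩ R2 = {B, E, F}.
F → C applies, adding C
Closure: {B, C, E, F}.

B, C, E, F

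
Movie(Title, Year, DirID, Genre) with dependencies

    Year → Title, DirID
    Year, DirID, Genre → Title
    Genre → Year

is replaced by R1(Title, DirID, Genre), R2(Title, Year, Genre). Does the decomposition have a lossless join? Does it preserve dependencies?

lossless but not dependency-preserving

Lossless test: (Title, Genre)⁺ = {Title, Year, DirID, Genre}, which contains all of one fragment — lossless.
Dependency preservation: the restricted closure of {Year} across the fragments never reaches {Title, DirID}, so Year → Title, DirID cannot be enforced without a join — not preserved.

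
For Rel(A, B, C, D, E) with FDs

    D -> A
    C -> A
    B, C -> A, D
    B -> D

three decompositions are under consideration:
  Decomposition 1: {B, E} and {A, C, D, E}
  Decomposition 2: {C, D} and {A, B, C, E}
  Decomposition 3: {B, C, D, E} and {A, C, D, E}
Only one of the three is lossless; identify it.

Decomposition 3

Decomposition 1: common = {E}, closure = {E} → lossy.
Decomposition 2: common = {C}, closure = {A, C} → lossy.
Decomposition 3: common = {C, D, E}, closure = {A, C, D, E} → lossless.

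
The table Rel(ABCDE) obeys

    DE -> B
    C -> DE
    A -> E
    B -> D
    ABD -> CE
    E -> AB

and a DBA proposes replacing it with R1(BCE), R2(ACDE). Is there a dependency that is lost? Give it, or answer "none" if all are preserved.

Check B → D: no single fragment contains all of {BD}, and the restricted closure of {B} across the fragments never reaches {D}.
DE → B is preserved.
C → DE is preserved.
A → E is preserved.
ABD → CE is preserved.
E → AB is preserved.

B -> D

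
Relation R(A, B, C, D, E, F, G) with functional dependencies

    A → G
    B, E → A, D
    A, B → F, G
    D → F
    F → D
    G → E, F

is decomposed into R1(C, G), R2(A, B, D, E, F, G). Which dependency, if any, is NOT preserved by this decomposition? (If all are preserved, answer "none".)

none

A → G lies within R2.
B, E → A, D lies within R2.
A, B → F, G lies within R2.
D → F lies within R2.
F → D lies within R2.
G → E, F lies within R2.
Every dependency is enforceable on the fragments, so the decomposition is dependency-preserving.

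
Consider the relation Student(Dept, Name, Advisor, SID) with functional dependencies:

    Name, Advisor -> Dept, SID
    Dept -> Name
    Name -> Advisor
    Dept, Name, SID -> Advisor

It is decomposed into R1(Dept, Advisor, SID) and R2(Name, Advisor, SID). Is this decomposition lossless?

Common attributes: R1 ∩ R2 = {Advisor, SID}.
No dependency enlarges {Advisor, SID}, so (Advisor, SID)⁺ = {Advisor, SID}.
The closure contains neither all of R1 = {Dept, Advisor, SID} nor all of R2 = {Name, Advisor, SID}, so the common attributes are not a superkey of either fragment. The join is lossy.

No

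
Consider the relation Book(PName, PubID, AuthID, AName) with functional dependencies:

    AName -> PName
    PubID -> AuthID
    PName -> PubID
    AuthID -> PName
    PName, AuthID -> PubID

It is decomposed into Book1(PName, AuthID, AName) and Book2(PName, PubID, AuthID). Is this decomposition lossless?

Yes

Common attributes: Book1 ∩ Book2 = {PName, AuthID}.
Closure of {PName, AuthID}: PName → PubID applies, adding PubID. So (PName, AuthID)⁺ = {PName, PubID, AuthID}.
This closure contains every attribute of Book2, so Book1 ∩ Book2 → Book2. The join is lossless.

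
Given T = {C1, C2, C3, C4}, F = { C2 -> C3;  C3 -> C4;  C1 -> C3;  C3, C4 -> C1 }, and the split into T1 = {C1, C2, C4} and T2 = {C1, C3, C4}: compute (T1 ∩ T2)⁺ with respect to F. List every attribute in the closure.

C1, C3, C4

T1 ∩ T2 = {C1, C4}.
C1 → C3 applies, adding C3
Closure: {C1, C3, C4}.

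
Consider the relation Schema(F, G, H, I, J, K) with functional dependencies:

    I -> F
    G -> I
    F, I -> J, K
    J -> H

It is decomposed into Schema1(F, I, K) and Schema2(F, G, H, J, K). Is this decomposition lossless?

Common attributes: Schema1 ∩ Schema2 = {F, K}.
No dependency enlarges {F, K}, so (F, K)⁺ = {F, K}.
The closure contains neither all of Schema1 = {F, I, K} nor all of Schema2 = {F, G, H, J, K}, so the common attributes are not a superkey of either fragment. The join is lossy.

No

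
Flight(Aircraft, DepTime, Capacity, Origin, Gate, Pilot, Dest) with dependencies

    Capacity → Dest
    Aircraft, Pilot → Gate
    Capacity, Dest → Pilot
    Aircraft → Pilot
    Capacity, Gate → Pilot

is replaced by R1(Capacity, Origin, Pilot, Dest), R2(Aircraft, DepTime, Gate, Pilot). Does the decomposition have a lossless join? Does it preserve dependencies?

Lossless test: (Pilot)⁺ = {Pilot}, which is a superkey of neither fragment — lossy.
Dependency preservation: Capacity, Gate → Pilot is not contained in any single fragment, but the restricted closure of its left-hand side across the fragments still reaches the right-hand side; the remaining FDs each lie inside some fragment. All dependencies are preserved.

lossy but dependency-preserving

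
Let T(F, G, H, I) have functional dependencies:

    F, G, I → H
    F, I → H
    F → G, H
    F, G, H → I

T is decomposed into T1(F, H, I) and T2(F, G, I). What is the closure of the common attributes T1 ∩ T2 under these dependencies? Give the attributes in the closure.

F, G, H, I

T1 ∩ T2 = {F, I}.
F, I → H applies, adding H
F → G, H applies, adding G
Closure: {F, G, H, I}.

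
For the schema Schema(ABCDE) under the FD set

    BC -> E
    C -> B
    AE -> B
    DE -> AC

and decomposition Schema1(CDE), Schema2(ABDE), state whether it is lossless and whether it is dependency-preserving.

lossless but not dependency-preserving

Lossless test: (DE)⁺ = {ABCDE}, which contains all of one fragment — lossless.
Dependency preservation: the restricted closure of {C} across the fragments never reaches {B}, so C → B cannot be enforced without a join — not preserved.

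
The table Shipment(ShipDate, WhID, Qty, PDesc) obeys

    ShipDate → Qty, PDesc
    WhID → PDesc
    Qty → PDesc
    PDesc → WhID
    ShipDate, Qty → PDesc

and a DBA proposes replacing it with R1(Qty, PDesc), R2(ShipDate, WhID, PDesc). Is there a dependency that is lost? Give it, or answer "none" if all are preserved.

Check ShipDate → Qty, PDesc: no single fragment contains all of {ShipDate, Qty, PDesc}, and the restricted closure of {ShipDate} across the fragments never reaches {Qty, PDesc}.
WhID → PDesc is preserved.
Qty → PDesc is preserved.
PDesc → WhID is preserved.
ShipDate, Qty → PDesc is preserved.

ShipDate → Qty, PDesc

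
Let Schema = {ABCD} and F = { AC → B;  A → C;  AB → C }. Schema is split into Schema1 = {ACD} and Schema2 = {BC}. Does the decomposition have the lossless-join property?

No

Common attributes: Schema1 ∩ Schema2 = {C}.
No dependency enlarges {C}, so (C)⁺ = {C}.
The closure contains neither all of Schema1 = {ACD} nor all of Schema2 = {BC}, so the common attributes are not a superkey of either fragment. The join is lossy.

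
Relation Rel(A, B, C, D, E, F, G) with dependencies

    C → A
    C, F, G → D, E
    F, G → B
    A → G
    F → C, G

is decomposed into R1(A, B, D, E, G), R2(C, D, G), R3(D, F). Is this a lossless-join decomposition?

Chase test. Columns are A, B, C, D, E, F, G; row i has aⱼ where attribute j ∈ Ri, else bᵢⱼ.
Initial tableau (one row per fragment):
  row 1: a1 a2 b13 a4 a5 b16 a7
  row 2: b21 b22 a3 a4 b25 b26 a7
  row 3: b31 b32 b33 a4 b35 a6 b37
No row becomes fully distinguished — the join is lossy.

No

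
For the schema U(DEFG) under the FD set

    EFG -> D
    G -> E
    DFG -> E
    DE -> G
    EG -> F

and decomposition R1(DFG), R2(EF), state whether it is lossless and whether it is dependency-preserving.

Lossless test: (F)⁺ = {F}, which is a superkey of neither fragment — lossy.
Dependency preservation: the restricted closure of {G} across the fragments never reaches {E}, so G → E cannot be enforced without a join — not preserved.

lossy and not dependency-preserving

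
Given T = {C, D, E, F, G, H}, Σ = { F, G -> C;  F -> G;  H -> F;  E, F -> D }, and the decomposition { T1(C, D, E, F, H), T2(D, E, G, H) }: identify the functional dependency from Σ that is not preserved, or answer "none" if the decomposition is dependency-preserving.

F -> G

Check F → G: no single fragment contains all of {F, G}, and the restricted closure of {F} across the fragments never reaches {G}.
F, G → C is preserved.
H → F is preserved.
E, F → D is preserved.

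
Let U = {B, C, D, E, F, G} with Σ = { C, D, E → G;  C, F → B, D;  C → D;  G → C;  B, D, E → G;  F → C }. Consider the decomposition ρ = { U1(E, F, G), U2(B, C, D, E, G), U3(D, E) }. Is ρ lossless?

No

Chase test. Columns are B, C, D, E, F, G; row i has aⱼ where attribute j ∈ Ui, else bᵢⱼ.
Initial tableau (one row per fragment):
  row 1: b11 b12 b13 a4 a5 a6
  row 2: a1 a2 a3 a4 b25 a6
  row 3: b31 b32 a3 a4 b35 b36
Rows 1 and 2 agree on G; apply G→C and equate their C entries.
Rows 1 and 2 agree on C; apply C→D and equate their D entries.
No row becomes fully distinguished — the join is lossy.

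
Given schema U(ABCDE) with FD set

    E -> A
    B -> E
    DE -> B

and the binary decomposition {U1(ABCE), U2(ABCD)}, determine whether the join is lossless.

Common attributes: U1 ∩ U2 = {ABC}.
Closure of {ABC}: B → E applies, adding E. So (ABC)⁺ = {ABCE}.
This closure contains every attribute of U1, so U1 ∩ U2 → U1. The join is lossless.

Yes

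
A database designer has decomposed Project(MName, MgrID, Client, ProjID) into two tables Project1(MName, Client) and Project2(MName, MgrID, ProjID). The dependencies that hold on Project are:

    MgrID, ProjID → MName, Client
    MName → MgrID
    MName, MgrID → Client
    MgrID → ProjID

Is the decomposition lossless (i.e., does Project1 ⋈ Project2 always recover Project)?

Yes

Common attributes: Project1 ∩ Project2 = {MName}.
Closure of {MName}: MName → MgrID applies, adding MgrID; MName, MgrID → Client applies, adding Client; MgrID → ProjID applies, adding ProjID. So (MName)⁺ = {MName, MgrID, Client, ProjID}.
This closure contains every attribute of Project1, so Project1 ∩ Project2 → Project1. The join is lossless.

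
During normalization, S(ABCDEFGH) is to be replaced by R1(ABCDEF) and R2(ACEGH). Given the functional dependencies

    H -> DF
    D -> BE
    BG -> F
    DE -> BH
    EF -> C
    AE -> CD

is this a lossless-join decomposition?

Common attributes: R1 ∩ R2 = {ACE}.
Closure of {ACE}: AE → CD applies, adding D; D → BE applies, adding B; DE → BH applies, adding H; H → DF applies, adding F. So (ACE)⁺ = {ABCDEFH}.
This closure contains every attribute of R1, so R1 ∩ R2 → R1. The join is lossless.

Yes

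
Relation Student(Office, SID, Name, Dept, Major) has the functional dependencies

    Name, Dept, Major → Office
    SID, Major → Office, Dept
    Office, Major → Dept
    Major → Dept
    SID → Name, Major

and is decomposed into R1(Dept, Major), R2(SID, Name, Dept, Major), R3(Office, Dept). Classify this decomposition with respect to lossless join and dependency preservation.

lossy and not dependency-preserving

Lossless test (chase): applying each FD to every pair of rows produces no changes in the tableau, so no row becomes fully distinguished — the join is lossy.
Dependency preservation: the restricted closure of {Name, Dept, Major} across the fragments never reaches {Office}, so Name, Dept, Major → Office cannot be enforced without a join — not preserved.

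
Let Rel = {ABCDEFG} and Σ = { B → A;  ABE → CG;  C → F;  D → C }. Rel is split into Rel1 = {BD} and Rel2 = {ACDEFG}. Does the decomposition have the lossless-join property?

Common attributes: Rel1 ∩ Rel2 = {D}.
Closure of {D}: D → C applies, adding C; C → F applies, adding F. So (D)⁺ = {CDF}.
The closure contains neither all of Rel1 = {BD} nor all of Rel2 = {ACDEFG}, so the common attributes are not a superkey of either fragment. The join is lossy.

No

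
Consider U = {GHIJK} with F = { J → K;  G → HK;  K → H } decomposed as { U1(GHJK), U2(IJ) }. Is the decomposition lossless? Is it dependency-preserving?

lossy but dependency-preserving

Lossless test: (J)⁺ = {HJK}, which is a superkey of neither fragment — lossy.
Dependency preservation: every FD's attributes lie within a single fragment, so each can be enforced locally — preserved.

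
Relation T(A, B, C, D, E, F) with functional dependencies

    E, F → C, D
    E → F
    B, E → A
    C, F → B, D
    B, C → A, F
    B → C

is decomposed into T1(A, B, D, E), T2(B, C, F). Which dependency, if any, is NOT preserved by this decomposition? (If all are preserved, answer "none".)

none

E, F → C, D: restricted closure across fragments reaches C, D.
E → F: restricted closure across fragments reaches F.
B, E → A lies within T1.
C, F → B, D: restricted closure across fragments reaches B, D.
B, C → A, F: restricted closure across fragments reaches A, F.
B → C lies within T2.
Every dependency is enforceable on the fragments, so the decomposition is dependency-preserving.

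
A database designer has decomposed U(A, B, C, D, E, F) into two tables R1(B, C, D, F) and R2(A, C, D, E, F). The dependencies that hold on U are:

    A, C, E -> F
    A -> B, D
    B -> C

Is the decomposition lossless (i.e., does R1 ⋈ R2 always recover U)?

No

Common attributes: R1 ∩ R2 = {C, D, F}.
No dependency enlarges {C, D, F}, so (C, D, F)⁺ = {C, D, F}.
The closure contains neither all of R1 = {B, C, D, F} nor all of R2 = {A, C, D, E, F}, so the common attributes are not a superkey of either fragment. The join is lossy.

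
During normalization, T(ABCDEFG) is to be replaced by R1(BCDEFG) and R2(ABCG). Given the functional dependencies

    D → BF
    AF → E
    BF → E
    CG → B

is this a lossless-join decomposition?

Common attributes: R1 ∩ R2 = {BCG}.
No dependency enlarges {BCG}, so (BCG)⁺ = {BCG}.
The closure contains neither all of R1 = {BCDEFG} nor all of R2 = {ABCG}, so the common attributes are not a superkey of either fragment. The join is lossy.

No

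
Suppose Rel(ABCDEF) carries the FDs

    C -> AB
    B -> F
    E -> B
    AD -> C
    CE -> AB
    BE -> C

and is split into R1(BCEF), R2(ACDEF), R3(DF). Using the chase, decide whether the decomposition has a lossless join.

Yes

Chase test. Columns are ABCDEF; row i has aⱼ where attribute j ∈ Ri, else bᵢⱼ.
Initial tableau (one row per fragment):
  row 1: b11 a2 a3 b14 a5 a6
  row 2: a1 b22 a3 a4 a5 a6
  row 3: b31 b32 b33 a4 b35 a6
Rows 1 and 2 agree on C; apply C→AB and equate their AB entries.
Row 2 is now all distinguished symbols — the join is lossless.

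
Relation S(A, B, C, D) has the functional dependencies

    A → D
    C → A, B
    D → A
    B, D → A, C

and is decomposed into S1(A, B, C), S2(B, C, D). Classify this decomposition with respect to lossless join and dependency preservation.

lossless but not dependency-preserving

Lossless test: (B, C)⁺ = {A, B, C, D}, which contains all of one fragment — lossless.
Dependency preservation: the restricted closure of {A} across the fragments never reaches {D}, so A → D cannot be enforced without a join — not preserved.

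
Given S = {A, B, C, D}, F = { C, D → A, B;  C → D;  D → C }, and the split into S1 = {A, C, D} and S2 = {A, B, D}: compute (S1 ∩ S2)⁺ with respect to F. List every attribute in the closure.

S1 ∩ S2 = {A, D}.
D → C applies, adding C
C, D → A, B applies, adding B
Closure: {A, B, C, D}.

A, B, C, D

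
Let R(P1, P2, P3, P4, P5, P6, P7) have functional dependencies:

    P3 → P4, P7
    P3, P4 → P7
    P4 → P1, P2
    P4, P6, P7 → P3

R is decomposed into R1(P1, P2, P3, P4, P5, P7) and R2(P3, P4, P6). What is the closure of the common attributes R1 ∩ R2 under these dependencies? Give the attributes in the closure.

R1 ∩ R2 = {P3, P4}.
P3 → P4, P7 applies, adding P7
P4 → P1, P2 applies, adding P1, P2
Closure: {P1, P2, P3, P4, P7}.

P1, P2, P3, P4, P7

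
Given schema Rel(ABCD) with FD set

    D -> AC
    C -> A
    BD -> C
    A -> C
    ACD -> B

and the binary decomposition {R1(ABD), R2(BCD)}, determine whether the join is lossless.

Yes

Common attributes: R1 ∩ R2 = {BD}.
Closure of {BD}: D → AC applies, adding AC. So (BD)⁺ = {ABCD}.
This closure contains every attribute of R1, so R1 ∩ R2 → R1. The join is lossless.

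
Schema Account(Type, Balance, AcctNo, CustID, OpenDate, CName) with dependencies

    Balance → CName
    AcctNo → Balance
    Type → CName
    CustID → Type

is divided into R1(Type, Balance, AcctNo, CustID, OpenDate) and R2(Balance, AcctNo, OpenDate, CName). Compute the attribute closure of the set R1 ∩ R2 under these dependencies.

R1 ∩ R2 = {Balance, AcctNo, OpenDate}.
Balance → CName applies, adding CName
Closure: {Balance, AcctNo, OpenDate, CName}.

Balance, AcctNo, OpenDate, CName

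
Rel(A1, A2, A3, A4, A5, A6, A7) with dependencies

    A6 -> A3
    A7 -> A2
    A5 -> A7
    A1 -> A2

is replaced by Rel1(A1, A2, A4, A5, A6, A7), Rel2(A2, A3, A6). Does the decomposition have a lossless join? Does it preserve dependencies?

Lossless test: (A2, A6)⁺ = {A2, A3, A6}, which contains all of one fragment — lossless.
Dependency preservation: every FD's attributes lie within a single fragment, so each can be enforced locally — preserved.

lossless and dependency-preserving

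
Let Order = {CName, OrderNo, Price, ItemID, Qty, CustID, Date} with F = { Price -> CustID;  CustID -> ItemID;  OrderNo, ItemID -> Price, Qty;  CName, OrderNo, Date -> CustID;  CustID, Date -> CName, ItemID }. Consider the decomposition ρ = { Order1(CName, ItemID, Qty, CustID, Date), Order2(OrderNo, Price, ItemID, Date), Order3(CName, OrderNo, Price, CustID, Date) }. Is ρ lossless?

Chase test. Columns are CName, OrderNo, Price, ItemID, Qty, CustID, Date; row i has aⱼ where attribute j ∈ Orderi, else bᵢⱼ.
Initial tableau (one row per fragment):
  row 1: a1 b12 b13 a4 a5 a6 a7
  row 2: b21 a2 a3 a4 b25 b26 a7
  row 3: a1 a2 a3 b34 b35 a6 a7
Rows 2 and 3 agree on Price; apply Price→CustID and equate their CustID entries.
Rows 1 and 3 agree on CustID; apply CustID→ItemID and equate their ItemID entries.
Rows 2 and 3 agree on OrderNo, ItemID; apply OrderNo, ItemID→Price, Qty and equate their Price, Qty entries.
Rows 1 and 2 agree on CustID, Date; apply CustID, Date→CName, ItemID and equate their CName, ItemID entries.
No row becomes fully distinguished — the join is lossy.

No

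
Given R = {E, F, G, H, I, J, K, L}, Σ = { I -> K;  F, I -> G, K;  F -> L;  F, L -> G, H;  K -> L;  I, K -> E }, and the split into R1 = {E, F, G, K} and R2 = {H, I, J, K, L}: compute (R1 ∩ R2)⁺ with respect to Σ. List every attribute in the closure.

K, L

R1 ∩ R2 = {K}.
K → L applies, adding L
Closure: {K, L}.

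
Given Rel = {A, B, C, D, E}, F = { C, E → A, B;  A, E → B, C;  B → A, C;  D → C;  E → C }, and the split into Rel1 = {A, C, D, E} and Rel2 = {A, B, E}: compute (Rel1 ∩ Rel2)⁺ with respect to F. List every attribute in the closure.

Rel1 ∩ Rel2 = {A, E}.
A, E → B, C applies, adding B, C
Closure: {A, B, C, E}.

A, B, C, E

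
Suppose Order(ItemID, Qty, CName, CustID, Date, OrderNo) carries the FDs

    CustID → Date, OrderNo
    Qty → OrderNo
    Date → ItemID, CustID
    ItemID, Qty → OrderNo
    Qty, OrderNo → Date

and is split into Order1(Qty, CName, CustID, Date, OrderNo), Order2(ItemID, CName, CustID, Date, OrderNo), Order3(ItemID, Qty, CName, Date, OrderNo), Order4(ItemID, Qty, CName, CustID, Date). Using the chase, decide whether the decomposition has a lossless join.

Yes

Chase test. Columns are ItemID, Qty, CName, CustID, Date, OrderNo; row i has aⱼ where attribute j ∈ Orderi, else bᵢⱼ.
Initial tableau (one row per fragment):
  row 1: b11 a2 a3 a4 a5 a6
  row 2: a1 b22 a3 a4 a5 a6
  row 3: a1 a2 a3 b34 a5 a6
  row 4: a1 a2 a3 a4 a5 b46
Rows 1 and 4 agree on CustID; apply CustID→Date, OrderNo and equate their Date, OrderNo entries.
Rows 1 and 2 agree on Date; apply Date→ItemID, CustID and equate their ItemID, CustID entries.
Rows 1 and 3 agree on Date; apply Date→ItemID, CustID and equate their ItemID, CustID entries.
Row 1 is now all distinguished symbols — the join is lossless.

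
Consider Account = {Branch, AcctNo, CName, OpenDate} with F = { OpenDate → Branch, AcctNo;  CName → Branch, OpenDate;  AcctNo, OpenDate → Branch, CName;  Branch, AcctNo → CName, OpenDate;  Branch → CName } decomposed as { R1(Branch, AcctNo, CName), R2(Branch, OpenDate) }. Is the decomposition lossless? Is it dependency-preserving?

Lossless test: (Branch)⁺ = {Branch, AcctNo, CName, OpenDate}, which contains all of one fragment — lossless.
Dependency preservation: OpenDate → Branch, AcctNo; CName → Branch, OpenDate; AcctNo, OpenDate → Branch, CName; Branch, AcctNo → CName, OpenDate are not contained in any single fragment, but the restricted closure of each left-hand side across the fragments still reaches the right-hand side; the remaining FDs each lie inside some fragment. All dependencies are preserved.

lossless and dependency-preserving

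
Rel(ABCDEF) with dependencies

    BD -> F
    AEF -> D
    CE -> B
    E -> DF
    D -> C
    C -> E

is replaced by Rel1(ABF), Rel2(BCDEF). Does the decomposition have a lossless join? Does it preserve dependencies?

Lossless test: (BF)⁺ = {BF}, which is a superkey of neither fragment — lossy.
Dependency preservation: AEF → D is not contained in any single fragment, but the restricted closure of its left-hand side across the fragments still reaches the right-hand side; the remaining FDs each lie inside some fragment. All dependencies are preserved.

lossy but dependency-preserving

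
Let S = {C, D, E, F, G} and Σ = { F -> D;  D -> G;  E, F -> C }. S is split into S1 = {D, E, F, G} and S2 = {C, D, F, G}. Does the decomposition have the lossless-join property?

No

Common attributes: S1 ∩ S2 = {D, F, G}.
No dependency enlarges {D, F, G}, so (D, F, G)⁺ = {D, F, G}.
The closure contains neither all of S1 = {D, E, F, G} nor all of S2 = {C, D, F, G}, so the common attributes are not a superkey of either fragment. The join is lossy.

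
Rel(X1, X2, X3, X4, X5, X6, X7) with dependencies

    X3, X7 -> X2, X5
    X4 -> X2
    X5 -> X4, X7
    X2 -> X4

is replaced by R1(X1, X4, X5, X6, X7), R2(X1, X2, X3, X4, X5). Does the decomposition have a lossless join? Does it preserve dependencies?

Lossless test: (X1, X4, X5)⁺ = {X1, X2, X4, X5, X7}, which is a superkey of neither fragment — lossy.
Dependency preservation: the restricted closure of {X3, X7} across the fragments never reaches {X2, X5}, so X3, X7 → X2, X5 cannot be enforced without a join — not preserved.

lossy and not dependency-preserving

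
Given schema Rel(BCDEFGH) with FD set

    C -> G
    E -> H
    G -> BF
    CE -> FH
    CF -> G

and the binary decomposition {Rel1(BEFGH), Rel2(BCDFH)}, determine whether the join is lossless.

Common attributes: Rel1 ∩ Rel2 = {BFH}.
No dependency enlarges {BFH}, so (BFH)⁺ = {BFH}.
The closure contains neither all of Rel1 = {BEFGH} nor all of Rel2 = {BCDFH}, so the common attributes are not a superkey of either fragment. The join is lossy.

No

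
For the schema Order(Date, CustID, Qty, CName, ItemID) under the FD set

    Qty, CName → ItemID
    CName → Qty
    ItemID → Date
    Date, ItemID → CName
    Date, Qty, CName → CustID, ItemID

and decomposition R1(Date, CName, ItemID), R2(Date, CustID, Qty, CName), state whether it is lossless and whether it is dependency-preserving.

Lossless test: (Date, CName)⁺ = {Date, CustID, Qty, CName, ItemID}, which contains all of one fragment — lossless.
Dependency preservation: Qty, CName → ItemID; Date, Qty, CName → CustID, ItemID are not contained in any single fragment, but the restricted closure of each left-hand side across the fragments still reaches the right-hand side; the remaining FDs each lie inside some fragment. All dependencies are preserved.

lossless and dependency-preserving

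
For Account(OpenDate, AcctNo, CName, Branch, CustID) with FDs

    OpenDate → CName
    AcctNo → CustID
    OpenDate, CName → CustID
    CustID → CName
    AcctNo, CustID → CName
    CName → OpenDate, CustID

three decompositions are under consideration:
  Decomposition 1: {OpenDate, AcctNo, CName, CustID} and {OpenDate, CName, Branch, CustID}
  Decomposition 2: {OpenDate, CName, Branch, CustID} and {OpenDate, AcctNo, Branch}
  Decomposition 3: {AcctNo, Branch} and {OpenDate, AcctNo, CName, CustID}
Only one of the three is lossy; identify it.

Decomposition 1: common = {OpenDate, CName, CustID}, closure = {OpenDate, CName, CustID} → lossy.
Decomposition 2: common = {OpenDate, Branch}, closure = {OpenDate, CName, Branch, CustID} → lossless.
Decomposition 3: common = {AcctNo}, closure = {OpenDate, AcctNo, CName, CustID} → lossless.

Decomposition 1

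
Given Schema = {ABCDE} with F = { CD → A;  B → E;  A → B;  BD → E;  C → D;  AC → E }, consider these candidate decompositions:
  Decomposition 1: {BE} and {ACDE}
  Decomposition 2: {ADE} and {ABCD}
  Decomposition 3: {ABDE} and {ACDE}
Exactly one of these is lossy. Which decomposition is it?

Decomposition 1: common = {E}, closure = {E} → lossy.
Decomposition 2: common = {AD}, closure = {ABDE} → lossless.
Decomposition 3: common = {ADE}, closure = {ABDE} → lossless.

Decomposition 1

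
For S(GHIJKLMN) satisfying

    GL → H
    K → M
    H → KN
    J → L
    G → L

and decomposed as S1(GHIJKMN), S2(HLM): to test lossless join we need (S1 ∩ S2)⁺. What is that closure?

S1 ∩ S2 = {HM}.
H → KN applies, adding KN
Closure: {HKMN}.

HKMN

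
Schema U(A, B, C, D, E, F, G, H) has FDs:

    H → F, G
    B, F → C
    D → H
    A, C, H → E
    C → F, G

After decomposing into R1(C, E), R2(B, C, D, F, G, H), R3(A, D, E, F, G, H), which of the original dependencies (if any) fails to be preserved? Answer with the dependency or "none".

Check A, C, H → E: no single fragment contains all of {A, C, E, H}, and the restricted closure of {A, C, H} across the fragments never reaches {E}.
H → F, G is preserved.
B, F → C is preserved.
D → H is preserved.
C → F, G is preserved.

A, C, H → E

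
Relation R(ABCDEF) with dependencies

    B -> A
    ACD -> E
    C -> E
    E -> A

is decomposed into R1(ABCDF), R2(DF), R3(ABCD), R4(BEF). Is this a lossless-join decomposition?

Chase test. Columns are ABCDEF; row i has aⱼ where attribute j ∈ Ri, else bᵢⱼ.
Initial tableau (one row per fragment):
  row 1: a1 a2 a3 a4 b15 a6
  row 2: b21 b22 b23 a4 b25 a6
  row 3: a1 a2 a3 a4 b35 b36
  row 4: b41 a2 b43 b44 a5 a6
Rows 1 and 4 agree on B; apply B→A and equate their A entries.
Rows 1 and 3 agree on ACD; apply ACD→E and equate their E entries.
No row becomes fully distinguished — the join is lossy.

No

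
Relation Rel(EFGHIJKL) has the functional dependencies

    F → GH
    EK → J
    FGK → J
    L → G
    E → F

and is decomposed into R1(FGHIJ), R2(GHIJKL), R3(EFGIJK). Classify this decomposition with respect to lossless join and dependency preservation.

lossy but dependency-preserving

Lossless test (chase): Rows 1 and 3 agree on F; apply F→GH and equate their GH entries. No row becomes fully distinguished — the join is lossy.
Dependency preservation: every FD's attributes lie within a single fragment, so each can be enforced locally — preserved.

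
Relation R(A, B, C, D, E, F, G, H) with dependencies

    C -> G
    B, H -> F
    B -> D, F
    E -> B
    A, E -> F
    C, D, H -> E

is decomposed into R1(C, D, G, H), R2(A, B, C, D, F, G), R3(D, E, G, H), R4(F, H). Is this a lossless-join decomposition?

Chase test. Columns are A, B, C, D, E, F, G, H; row i has aⱼ where attribute j ∈ Ri, else bᵢⱼ.
Initial tableau (one row per fragment):
  row 1: b11 b12 a3 a4 b15 b16 a7 a8
  row 2: a1 a2 a3 a4 b25 a6 a7 b28
  row 3: b31 b32 b33 a4 a5 b36 a7 a8
  row 4: b41 b42 b43 b44 b45 a6 b47 a8
No row becomes fully distinguished — the join is lossy.

No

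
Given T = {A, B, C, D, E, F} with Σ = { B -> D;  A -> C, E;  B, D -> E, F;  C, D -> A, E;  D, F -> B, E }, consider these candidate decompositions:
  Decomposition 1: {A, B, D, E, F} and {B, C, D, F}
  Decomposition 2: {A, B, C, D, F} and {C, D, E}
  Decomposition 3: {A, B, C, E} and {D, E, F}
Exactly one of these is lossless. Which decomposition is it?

Decomposition 2

Decomposition 1: common = {B, D, F}, closure = {B, D, E, F} → lossy.
Decomposition 2: common = {C, D}, closure = {A, C, D, E} → lossless.
Decomposition 3: common = {E}, closure = {E} → lossy.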